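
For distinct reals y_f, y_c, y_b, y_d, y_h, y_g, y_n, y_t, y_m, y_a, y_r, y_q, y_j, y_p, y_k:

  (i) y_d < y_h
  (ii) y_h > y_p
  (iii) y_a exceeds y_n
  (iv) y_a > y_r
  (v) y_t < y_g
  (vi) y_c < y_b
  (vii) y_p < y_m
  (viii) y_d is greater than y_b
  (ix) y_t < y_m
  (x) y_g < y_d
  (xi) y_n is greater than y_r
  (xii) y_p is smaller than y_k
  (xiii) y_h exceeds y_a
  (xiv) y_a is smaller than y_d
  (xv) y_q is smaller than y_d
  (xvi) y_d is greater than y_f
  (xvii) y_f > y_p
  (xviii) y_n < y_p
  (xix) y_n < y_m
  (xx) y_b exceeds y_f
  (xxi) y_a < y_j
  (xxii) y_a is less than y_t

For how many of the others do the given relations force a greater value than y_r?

12

Directly above y_r: y_n, y_a.
One step further: y_p, y_t, y_m, y_d, y_h, y_j (8 so far).
One step further: y_g, y_f, y_k (11 so far).
One step further: y_b (12 so far).
No other element is forced above y_r by the given relations, so the count is 12.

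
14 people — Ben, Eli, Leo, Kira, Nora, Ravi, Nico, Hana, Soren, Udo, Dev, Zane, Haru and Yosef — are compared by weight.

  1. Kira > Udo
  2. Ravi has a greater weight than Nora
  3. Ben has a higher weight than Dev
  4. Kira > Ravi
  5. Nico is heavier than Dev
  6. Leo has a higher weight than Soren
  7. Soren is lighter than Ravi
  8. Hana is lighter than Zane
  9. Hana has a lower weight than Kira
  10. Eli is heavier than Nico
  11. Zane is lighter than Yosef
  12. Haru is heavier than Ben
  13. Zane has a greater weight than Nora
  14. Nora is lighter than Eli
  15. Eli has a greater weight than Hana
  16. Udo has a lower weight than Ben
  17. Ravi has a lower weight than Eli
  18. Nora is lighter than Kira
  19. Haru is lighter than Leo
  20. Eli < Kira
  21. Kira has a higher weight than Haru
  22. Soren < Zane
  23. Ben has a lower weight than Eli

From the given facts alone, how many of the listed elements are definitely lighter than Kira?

Directly below Kira: Udo, Nora, Hana, Ravi, Eli, Haru.
One step further: Soren, Ben, Nico (9 so far).
One step further: Dev (10 so far).
Nothing else is reachable below Kira; 10 in all.

10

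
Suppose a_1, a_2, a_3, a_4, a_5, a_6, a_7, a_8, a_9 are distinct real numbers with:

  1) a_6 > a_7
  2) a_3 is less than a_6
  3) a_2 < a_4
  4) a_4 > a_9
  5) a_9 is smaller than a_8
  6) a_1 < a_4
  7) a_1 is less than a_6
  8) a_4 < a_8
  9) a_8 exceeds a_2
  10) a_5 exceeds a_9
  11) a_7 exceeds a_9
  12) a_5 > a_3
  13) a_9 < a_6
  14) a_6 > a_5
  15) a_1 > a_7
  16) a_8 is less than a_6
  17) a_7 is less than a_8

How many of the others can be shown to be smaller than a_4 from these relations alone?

4

The elements the relations force below a_4 are a_9, a_7, a_2, a_1 — no chain reaches any other.
That is 4.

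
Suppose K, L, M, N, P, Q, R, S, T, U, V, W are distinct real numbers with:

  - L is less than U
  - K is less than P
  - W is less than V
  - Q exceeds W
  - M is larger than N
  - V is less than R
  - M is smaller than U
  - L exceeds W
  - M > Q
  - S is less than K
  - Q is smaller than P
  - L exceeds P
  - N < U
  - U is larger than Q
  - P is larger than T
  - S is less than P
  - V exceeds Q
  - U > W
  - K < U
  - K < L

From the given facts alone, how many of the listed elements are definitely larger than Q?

The elements the relations force above Q are V, P, L, M, R, U — no chain reaches any other.
That is 6.

6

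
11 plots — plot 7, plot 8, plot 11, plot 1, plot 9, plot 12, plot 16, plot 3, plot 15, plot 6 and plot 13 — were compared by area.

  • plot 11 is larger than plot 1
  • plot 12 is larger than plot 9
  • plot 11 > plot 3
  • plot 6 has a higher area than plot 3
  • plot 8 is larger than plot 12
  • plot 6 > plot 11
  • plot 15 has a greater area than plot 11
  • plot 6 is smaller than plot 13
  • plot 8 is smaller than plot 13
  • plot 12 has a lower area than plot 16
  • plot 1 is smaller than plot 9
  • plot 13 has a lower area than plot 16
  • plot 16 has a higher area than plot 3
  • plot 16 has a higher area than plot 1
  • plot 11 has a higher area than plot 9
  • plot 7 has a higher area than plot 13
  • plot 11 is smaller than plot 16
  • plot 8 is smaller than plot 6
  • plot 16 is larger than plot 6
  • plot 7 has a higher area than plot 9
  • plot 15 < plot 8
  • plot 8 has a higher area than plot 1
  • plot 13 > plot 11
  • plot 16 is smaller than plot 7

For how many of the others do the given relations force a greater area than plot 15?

Directly above plot 15: plot 8.
One step further: plot 6, plot 13 (3 so far).
One step further: plot 16, plot 7 (5 so far).
Nothing else is reachable above plot 15; 5 in all.

5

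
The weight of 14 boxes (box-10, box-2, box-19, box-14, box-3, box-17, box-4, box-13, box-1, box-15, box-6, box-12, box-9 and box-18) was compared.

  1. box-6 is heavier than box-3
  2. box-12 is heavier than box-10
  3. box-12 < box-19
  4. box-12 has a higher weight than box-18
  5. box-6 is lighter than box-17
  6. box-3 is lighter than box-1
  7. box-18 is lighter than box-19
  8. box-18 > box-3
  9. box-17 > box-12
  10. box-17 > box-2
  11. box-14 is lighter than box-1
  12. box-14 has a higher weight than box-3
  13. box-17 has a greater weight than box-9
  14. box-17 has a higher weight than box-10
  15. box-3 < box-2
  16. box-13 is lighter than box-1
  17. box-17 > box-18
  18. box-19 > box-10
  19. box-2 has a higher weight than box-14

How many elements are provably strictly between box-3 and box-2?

1

Chaining upward from box-3 reaches: box-18, box-14, box-12, box-6, box-19, box-17, box-1.
Chaining downward from box-2 reaches: box-14.
Strictly between box-3 and box-2 are those in both lists: box-14 — 1 element.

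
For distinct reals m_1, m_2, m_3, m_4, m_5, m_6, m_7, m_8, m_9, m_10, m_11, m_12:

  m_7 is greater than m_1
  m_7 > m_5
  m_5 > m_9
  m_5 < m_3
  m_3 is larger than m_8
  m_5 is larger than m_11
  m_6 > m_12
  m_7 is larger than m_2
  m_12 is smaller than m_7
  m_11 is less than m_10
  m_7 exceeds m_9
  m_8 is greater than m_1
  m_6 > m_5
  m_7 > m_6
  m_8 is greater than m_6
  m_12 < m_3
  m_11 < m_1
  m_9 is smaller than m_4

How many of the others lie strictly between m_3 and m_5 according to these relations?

2

Chaining upward from m_5 reaches: m_6, m_8, m_7.
Chaining downward from m_3 reaches: m_9, m_12, m_11, m_1, m_6, m_8.
Strictly between m_5 and m_3 are those in both lists: m_6, m_8 — 2 elements.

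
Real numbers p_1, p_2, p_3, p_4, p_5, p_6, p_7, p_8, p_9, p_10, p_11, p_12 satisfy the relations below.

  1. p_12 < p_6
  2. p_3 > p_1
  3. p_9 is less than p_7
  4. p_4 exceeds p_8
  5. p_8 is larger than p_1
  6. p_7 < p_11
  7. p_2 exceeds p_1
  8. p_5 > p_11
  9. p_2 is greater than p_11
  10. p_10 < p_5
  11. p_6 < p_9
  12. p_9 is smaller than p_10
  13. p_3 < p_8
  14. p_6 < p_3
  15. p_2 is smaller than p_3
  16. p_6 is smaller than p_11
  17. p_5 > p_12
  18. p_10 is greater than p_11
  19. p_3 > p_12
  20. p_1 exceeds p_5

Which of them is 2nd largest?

p_8

The consecutive relations fix a unique order: p_12 < p_6 < p_9 < p_7 < p_11 < p_10 < p_5 < p_1 < p_2 < p_3 < p_8 < p_4.
Counting 2 from the largest end gives p_8.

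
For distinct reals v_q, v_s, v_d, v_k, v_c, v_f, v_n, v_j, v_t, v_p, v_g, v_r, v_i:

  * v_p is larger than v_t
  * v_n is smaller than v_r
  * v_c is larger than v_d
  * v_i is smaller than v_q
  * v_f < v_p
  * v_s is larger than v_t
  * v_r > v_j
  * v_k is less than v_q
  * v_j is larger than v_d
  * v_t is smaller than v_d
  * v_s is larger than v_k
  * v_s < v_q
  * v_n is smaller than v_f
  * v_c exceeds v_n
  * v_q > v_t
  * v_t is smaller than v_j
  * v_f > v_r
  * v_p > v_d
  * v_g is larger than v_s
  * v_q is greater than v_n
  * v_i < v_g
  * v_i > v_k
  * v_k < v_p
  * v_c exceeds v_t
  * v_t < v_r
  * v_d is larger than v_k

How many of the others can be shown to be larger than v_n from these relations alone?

5

The elements the relations force above v_n are v_c, v_r, v_q, v_f, v_p — no chain reaches any other.
That is 5.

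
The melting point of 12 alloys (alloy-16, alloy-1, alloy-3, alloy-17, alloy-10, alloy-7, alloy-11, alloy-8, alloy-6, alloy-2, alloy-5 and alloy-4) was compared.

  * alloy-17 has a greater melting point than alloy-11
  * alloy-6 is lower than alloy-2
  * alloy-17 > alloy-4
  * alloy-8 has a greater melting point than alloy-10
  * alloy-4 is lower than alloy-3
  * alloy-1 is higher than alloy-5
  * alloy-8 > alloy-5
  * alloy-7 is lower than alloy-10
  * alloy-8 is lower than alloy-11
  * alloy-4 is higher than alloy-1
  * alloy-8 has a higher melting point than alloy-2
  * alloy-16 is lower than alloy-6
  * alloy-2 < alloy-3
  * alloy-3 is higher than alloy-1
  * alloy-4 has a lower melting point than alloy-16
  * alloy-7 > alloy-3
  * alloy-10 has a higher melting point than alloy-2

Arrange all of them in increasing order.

alloy-5 < alloy-1 < alloy-4 < alloy-16 < alloy-6 < alloy-2 < alloy-3 < alloy-7 < alloy-10 < alloy-8 < alloy-11 < alloy-17

Nothing is placed below alloy-5, so it is least; from there alloy-5 < alloy-1; alloy-1 < alloy-4; alloy-4 < alloy-16; alloy-16 < alloy-6; alloy-6 < alloy-2; alloy-2 < alloy-3; alloy-3 < alloy-7; alloy-7 < alloy-10; alloy-10 < alloy-8; alloy-8 < alloy-11; alloy-11 < alloy-17, each given directly.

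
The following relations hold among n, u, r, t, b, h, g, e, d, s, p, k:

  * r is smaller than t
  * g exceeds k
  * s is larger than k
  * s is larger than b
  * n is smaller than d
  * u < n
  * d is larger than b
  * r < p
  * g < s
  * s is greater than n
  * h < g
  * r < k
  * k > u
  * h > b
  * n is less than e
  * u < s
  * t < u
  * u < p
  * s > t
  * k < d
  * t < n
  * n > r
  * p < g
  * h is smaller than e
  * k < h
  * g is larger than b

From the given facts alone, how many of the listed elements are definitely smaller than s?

9

From s the given relations immediately reach b, t, u, k, g, n.
From those, r, p, h — 9 in total.
Nothing else is reachable below s; 9 in all.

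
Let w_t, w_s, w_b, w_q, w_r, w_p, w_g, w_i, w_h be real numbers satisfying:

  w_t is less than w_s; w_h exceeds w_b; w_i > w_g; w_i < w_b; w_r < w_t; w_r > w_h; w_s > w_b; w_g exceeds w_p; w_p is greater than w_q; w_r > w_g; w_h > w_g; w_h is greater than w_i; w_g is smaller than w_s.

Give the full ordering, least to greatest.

The consecutive links are each given: w_q < w_p; w_p < w_g; w_g < w_i; w_i < w_b; w_b < w_h; w_h < w_r; w_r < w_t; w_t < w_s.

w_q < w_p < w_g < w_i < w_b < w_h < w_r < w_t < w_s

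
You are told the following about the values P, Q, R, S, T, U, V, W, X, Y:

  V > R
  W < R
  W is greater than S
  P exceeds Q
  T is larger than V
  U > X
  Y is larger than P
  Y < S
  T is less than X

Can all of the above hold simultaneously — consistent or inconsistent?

consistent

The single ordering Q < P < Y < S < W < R < V < T < X < U satisfies every listed relation, so no contradiction arises.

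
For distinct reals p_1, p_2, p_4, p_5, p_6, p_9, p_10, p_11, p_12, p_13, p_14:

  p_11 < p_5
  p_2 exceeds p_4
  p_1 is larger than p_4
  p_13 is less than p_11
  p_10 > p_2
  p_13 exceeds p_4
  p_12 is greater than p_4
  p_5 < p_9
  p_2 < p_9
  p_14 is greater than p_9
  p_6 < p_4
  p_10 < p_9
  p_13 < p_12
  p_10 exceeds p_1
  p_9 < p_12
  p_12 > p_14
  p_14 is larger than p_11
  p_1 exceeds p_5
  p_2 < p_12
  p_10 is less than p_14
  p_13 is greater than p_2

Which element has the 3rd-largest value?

p_9

The consecutive relations fix a unique order: p_6 < p_4 < p_2 < p_13 < p_11 < p_5 < p_1 < p_10 < p_9 < p_14 < p_12.
The 3rd largest is p_9.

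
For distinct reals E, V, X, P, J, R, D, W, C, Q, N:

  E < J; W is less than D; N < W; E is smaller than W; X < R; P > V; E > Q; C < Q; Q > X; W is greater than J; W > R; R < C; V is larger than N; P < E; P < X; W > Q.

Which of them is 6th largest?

C

Piecing the relations together gives one ordering: N < V < P < X < R < C < Q < E < J < W < D.
The 6th largest is C.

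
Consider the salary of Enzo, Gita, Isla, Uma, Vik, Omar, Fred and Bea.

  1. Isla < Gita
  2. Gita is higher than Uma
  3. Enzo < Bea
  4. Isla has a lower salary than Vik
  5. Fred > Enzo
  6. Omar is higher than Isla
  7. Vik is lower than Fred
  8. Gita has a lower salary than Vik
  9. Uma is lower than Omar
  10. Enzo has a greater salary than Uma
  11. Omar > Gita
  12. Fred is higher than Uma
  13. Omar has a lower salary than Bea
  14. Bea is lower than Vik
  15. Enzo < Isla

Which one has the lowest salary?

Chaining upward from Uma: directly above it, Enzo, Gita, Omar, Fred; then Isla, Bea, Vik.
That covers every other element, and nothing is given below Uma, so Uma is the lowest salary.

Uma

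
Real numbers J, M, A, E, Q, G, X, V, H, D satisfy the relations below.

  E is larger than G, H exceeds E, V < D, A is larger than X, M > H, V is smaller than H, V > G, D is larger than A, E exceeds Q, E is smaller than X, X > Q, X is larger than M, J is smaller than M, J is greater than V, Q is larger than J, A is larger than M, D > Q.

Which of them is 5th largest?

H

Chaining the given pairs: G < V < J < Q < E < H < M < X < A < D.
The 5th largest is H.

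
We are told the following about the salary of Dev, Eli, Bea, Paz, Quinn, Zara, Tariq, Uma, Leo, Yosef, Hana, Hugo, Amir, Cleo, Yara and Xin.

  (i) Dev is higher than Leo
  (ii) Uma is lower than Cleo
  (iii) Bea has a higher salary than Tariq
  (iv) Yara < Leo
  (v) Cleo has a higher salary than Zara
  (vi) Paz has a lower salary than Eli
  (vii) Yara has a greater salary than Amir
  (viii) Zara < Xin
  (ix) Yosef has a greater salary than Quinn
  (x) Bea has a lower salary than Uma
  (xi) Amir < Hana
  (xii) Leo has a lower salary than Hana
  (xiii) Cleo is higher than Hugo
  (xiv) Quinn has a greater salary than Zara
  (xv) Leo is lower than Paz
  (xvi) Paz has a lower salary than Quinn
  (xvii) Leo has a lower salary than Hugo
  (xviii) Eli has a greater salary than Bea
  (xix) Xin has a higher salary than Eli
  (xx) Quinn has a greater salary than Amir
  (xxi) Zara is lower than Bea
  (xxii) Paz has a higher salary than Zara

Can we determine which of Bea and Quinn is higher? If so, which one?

undetermined

Following every chain through Bea: above Bea we get Uma, Eli, Xin, Cleo; below Bea we get Zara, Tariq.
Quinn is not reached, and no chain runs the other way from Quinn to Bea.
So the given relations leave the order of Bea and Quinn undetermined.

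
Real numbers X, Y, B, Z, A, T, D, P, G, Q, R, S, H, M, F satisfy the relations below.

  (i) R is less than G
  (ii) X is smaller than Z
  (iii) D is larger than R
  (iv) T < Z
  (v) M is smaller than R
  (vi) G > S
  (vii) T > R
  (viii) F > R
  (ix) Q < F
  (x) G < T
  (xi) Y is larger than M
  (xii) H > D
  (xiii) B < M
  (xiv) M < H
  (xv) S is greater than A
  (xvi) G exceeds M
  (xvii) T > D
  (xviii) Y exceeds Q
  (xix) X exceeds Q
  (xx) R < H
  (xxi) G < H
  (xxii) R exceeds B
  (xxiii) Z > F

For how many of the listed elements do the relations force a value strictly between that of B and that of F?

Chaining upward from B reaches: M, R, Y, G, D, H, T, Z.
Chaining downward from F reaches: Q, M, R.
Strictly between B and F are those in both lists: M, R — 2 elements.

2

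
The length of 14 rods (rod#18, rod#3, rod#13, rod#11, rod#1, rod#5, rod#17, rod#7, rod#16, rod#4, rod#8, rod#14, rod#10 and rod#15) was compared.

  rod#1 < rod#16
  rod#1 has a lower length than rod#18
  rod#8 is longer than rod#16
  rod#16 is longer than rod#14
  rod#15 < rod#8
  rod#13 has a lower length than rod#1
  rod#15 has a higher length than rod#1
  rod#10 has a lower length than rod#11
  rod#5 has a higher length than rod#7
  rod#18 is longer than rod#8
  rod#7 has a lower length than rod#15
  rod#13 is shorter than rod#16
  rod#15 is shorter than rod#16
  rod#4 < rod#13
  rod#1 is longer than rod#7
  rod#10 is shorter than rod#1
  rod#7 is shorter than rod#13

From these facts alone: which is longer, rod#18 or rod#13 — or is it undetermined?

Link the given pairs in sequence: rod#13 < rod#1; rod#1 < rod#15; rod#15 < rod#16; rod#16 < rod#8; rod#8 < rod#18.
Chaining these gives rod#13 < rod#1 < rod#15 < rod#16 < rod#8 < rod#18.
So rod#18 is longer.

rod#18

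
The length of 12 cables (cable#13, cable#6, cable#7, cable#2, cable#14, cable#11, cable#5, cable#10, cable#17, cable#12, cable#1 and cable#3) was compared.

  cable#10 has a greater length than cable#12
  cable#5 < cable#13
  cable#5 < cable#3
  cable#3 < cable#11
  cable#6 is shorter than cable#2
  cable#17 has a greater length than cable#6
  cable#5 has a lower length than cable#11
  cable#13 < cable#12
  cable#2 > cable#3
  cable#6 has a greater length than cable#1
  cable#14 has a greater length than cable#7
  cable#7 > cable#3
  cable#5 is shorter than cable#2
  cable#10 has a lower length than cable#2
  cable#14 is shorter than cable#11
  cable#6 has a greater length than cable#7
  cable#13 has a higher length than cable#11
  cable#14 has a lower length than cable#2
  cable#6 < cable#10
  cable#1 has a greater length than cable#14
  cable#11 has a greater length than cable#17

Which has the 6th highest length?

cable#17

Piecing the relations together gives one ordering: cable#5 < cable#3 < cable#7 < cable#14 < cable#1 < cable#6 < cable#17 < cable#11 < cable#13 < cable#12 < cable#10 < cable#2.
The 6th largest is cable#17.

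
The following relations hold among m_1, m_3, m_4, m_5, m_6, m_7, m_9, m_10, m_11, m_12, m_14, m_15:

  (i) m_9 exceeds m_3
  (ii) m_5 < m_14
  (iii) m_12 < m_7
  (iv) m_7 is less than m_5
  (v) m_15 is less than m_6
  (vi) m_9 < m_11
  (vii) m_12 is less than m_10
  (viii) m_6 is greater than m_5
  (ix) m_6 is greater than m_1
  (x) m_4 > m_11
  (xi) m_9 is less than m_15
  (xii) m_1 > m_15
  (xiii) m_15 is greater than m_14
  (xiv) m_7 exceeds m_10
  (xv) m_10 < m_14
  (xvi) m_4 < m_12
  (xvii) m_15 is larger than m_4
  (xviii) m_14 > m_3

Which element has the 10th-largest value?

m_11

Chaining the given pairs: m_3 < m_9 < m_11 < m_4 < m_12 < m_10 < m_7 < m_5 < m_14 < m_15 < m_1 < m_6.
The 10th largest is m_11.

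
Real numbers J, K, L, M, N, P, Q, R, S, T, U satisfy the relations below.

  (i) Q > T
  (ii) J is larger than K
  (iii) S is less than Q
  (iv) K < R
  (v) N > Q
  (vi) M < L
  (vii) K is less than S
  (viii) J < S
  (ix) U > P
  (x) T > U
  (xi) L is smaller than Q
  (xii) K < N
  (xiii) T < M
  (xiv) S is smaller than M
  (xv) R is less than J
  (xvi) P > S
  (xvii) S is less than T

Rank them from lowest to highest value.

The consecutive links are each given: K < R; R < J; J < S; S < P; P < U; U < T; T < M; M < L; L < Q; Q < N.

K < R < J < S < P < U < T < M < L < Q < N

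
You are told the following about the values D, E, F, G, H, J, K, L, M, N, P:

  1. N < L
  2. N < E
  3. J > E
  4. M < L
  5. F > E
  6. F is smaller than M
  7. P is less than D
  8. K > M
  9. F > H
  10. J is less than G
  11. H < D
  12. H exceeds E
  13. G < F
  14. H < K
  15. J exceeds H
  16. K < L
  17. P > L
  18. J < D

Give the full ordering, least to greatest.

N < E < H < J < G < F < M < K < L < P < D

Nothing is placed below N, so it is least; from there N < E; E < H; H < J; J < G; G < F; F < M; M < K; K < L; L < P; P < D, each given directly.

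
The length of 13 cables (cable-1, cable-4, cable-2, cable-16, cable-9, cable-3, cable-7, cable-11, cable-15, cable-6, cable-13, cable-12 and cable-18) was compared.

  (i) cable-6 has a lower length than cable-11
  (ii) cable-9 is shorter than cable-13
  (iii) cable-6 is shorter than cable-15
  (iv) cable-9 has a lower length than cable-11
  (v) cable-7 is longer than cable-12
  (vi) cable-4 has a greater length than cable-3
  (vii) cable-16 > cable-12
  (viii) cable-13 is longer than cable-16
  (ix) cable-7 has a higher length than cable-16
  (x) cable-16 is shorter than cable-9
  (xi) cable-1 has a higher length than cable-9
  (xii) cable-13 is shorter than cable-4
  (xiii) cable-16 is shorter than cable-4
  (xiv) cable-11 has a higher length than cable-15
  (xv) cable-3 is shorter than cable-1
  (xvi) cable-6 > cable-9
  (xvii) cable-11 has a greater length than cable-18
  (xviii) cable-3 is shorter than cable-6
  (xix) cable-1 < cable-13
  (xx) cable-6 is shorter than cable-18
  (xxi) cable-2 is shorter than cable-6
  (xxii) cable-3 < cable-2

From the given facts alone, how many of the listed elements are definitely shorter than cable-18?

6

The elements the relations force below cable-18 are cable-3, cable-12, cable-16, cable-9, cable-2, cable-6 — no chain reaches any other.
That is 6.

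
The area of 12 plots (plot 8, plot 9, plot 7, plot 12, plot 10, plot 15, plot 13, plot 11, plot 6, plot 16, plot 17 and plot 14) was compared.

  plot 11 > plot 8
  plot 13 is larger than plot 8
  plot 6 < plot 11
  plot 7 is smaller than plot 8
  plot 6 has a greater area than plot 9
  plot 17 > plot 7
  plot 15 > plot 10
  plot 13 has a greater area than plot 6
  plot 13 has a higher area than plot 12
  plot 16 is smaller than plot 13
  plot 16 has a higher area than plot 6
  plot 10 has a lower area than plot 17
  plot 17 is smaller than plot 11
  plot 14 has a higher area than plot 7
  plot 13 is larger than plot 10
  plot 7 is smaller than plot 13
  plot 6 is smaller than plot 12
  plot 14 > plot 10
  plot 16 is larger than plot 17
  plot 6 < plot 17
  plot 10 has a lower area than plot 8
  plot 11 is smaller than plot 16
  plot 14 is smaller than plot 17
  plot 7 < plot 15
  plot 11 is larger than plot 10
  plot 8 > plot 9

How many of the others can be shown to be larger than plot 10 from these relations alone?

From plot 10 the given relations immediately reach plot 8, plot 14, plot 17, plot 11, plot 15, plot 13.
From those, plot 16 — 7 in total.
No other element is forced above plot 10 by the given relations, so the count is 7.

7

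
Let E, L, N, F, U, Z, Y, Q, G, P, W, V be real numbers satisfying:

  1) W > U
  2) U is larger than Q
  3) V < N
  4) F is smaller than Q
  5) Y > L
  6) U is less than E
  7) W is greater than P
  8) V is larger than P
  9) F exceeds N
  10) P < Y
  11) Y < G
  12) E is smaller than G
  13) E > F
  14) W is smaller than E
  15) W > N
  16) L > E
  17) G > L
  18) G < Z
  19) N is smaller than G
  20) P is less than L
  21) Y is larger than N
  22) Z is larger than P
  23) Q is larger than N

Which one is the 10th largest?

The consecutive relations fix a unique order: P < V < N < F < Q < U < W < E < L < Y < G < Z.
The 10th largest is N.

N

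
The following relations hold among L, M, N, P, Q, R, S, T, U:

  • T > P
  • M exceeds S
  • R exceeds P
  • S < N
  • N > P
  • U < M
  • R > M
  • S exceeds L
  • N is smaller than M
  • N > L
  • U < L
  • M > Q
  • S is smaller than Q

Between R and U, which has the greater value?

R

The relevant relations are U < L; L < S; S < Q; Q < M; M < R.
Together: U < L < S < Q < M < R.
So U < R; R is the larger of the two.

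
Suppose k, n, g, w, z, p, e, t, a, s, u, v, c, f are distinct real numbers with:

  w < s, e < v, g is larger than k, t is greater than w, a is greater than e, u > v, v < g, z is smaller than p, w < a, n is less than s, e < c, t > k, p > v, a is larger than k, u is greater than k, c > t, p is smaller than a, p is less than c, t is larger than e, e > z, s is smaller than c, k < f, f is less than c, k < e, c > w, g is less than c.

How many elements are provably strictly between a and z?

The relations place z below a. An element lies strictly between them when it is forced above z and also forced below a.
Above z: {e, v, g, t, u, p, c}. Below a: {k, w, e, v, p}.
Intersection: {e, v, p} — 3.

3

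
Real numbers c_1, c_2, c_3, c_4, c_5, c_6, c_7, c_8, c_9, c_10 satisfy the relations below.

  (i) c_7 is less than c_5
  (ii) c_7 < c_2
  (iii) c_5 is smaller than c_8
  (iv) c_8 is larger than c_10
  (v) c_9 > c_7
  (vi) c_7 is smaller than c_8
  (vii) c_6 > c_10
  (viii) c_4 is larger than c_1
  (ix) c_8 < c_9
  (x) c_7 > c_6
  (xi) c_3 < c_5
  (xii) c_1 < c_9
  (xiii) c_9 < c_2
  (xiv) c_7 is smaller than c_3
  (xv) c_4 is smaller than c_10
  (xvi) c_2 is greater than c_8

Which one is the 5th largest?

c_3

The consecutive relations fix a unique order: c_1 < c_4 < c_10 < c_6 < c_7 < c_3 < c_5 < c_8 < c_9 < c_2.
The 5th largest is c_3.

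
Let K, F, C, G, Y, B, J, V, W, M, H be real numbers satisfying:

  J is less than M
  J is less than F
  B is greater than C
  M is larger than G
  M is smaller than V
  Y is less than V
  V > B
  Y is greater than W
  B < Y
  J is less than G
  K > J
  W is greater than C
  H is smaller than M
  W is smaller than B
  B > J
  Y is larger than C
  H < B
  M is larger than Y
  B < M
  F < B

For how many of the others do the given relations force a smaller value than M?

The elements the relations force below M are J, H, C, W, G, F, B, Y — no chain reaches any other.
That is 8.

8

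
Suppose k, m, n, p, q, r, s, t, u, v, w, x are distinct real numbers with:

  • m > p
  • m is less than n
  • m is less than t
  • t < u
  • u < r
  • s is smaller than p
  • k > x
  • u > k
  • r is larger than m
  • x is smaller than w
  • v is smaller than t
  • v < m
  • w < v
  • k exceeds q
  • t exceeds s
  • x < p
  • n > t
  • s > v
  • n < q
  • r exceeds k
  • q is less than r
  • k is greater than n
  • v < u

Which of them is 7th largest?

The consecutive relations fix a unique order: x < w < v < s < p < m < t < n < q < k < u < r.
The 7th largest is m.

m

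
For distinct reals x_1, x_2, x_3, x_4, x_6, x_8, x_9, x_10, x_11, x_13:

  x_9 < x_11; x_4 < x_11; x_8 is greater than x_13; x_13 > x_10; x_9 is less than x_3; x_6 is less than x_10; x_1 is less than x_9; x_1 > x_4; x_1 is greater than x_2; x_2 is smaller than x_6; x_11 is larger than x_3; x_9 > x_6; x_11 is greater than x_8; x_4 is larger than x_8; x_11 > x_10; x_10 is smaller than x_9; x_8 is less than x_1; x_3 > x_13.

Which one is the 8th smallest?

x_9

The consecutive relations fix a unique order: x_2 < x_6 < x_10 < x_13 < x_8 < x_4 < x_1 < x_9 < x_3 < x_11.
The 8th smallest is x_9.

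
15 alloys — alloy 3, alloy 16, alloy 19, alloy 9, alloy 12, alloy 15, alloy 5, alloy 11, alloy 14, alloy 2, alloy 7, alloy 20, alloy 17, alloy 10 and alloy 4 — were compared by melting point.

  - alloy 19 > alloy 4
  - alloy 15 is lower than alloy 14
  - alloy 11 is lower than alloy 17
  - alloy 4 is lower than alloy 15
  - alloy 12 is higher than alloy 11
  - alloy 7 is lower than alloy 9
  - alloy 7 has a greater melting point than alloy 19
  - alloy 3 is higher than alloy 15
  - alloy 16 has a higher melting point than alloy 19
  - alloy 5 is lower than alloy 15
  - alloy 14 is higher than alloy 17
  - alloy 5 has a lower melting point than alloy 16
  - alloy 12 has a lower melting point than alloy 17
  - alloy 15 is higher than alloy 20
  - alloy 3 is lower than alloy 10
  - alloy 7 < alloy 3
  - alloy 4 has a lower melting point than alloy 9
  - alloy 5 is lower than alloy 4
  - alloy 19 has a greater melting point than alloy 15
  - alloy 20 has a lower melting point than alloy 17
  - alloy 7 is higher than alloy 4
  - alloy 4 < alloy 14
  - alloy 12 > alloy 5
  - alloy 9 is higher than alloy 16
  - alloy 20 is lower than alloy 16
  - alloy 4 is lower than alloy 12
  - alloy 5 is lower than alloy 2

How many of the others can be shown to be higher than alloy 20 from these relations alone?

9

Directly above alloy 20: alloy 15, alloy 16, alloy 17.
One step further: alloy 19, alloy 3, alloy 14, alloy 9 (7 so far).
One step further: alloy 7, alloy 10 (9 so far).
No other element is forced above alloy 20 by the given relations, so the count is 9.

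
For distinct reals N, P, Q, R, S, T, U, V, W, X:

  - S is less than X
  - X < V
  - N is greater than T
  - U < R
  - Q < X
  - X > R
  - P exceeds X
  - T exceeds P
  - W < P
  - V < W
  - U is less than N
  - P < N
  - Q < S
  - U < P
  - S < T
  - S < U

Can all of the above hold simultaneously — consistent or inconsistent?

Every relation is compatible with Q < S < U < R < X < V < W < P < T < N; the set is consistent.

consistent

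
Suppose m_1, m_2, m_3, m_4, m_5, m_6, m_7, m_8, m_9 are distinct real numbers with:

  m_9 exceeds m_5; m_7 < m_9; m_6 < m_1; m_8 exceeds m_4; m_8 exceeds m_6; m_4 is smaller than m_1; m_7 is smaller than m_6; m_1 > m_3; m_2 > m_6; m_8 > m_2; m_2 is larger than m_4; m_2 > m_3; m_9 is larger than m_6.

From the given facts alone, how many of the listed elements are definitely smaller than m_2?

4

From m_2 the given relations immediately reach m_4, m_3, m_6.
From those, m_7 — 4 in total.
Nothing else is reachable below m_2; 4 in all.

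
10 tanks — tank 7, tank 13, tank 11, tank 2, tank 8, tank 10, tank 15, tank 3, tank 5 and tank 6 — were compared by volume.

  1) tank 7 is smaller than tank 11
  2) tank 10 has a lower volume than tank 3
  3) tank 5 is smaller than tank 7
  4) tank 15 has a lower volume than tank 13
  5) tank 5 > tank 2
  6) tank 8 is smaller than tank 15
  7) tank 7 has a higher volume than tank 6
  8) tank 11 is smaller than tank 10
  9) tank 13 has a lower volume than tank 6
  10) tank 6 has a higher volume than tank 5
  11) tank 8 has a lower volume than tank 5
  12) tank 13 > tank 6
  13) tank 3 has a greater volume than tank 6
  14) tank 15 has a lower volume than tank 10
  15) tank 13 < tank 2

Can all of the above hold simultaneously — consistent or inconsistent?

inconsistent

Chaining the given relations yields tank 13 < tank 2 < tank 5 < tank 6, so tank 13 < tank 6. But one relation states tank 6 < tank 13. These cannot both hold.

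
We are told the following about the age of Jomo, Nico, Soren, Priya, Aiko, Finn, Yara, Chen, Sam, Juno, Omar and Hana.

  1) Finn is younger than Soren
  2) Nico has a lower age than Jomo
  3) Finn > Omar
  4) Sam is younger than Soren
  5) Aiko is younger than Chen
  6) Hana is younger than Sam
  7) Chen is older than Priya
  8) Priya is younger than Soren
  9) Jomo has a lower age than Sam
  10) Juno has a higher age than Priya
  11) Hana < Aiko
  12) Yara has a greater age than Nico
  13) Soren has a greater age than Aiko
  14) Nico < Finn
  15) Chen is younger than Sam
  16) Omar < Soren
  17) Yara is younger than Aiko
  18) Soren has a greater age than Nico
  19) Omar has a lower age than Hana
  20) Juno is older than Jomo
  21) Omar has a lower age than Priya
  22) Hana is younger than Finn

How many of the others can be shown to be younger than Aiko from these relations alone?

Directly below Aiko: Yara, Hana.
One step further: Nico, Omar (4 so far).
Nothing else is reachable below Aiko; 4 in all.

4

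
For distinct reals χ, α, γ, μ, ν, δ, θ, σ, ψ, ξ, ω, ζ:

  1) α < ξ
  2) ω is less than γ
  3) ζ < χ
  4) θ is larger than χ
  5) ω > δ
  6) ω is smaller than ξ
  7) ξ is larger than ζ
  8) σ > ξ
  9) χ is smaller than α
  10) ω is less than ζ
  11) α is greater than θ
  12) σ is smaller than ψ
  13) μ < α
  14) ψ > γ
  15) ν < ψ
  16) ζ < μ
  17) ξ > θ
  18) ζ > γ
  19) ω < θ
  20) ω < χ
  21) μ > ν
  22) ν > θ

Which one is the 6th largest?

ν

The consecutive relations fix a unique order: δ < ω < γ < ζ < χ < θ < ν < μ < α < ξ < σ < ψ.
The 6th largest is ν.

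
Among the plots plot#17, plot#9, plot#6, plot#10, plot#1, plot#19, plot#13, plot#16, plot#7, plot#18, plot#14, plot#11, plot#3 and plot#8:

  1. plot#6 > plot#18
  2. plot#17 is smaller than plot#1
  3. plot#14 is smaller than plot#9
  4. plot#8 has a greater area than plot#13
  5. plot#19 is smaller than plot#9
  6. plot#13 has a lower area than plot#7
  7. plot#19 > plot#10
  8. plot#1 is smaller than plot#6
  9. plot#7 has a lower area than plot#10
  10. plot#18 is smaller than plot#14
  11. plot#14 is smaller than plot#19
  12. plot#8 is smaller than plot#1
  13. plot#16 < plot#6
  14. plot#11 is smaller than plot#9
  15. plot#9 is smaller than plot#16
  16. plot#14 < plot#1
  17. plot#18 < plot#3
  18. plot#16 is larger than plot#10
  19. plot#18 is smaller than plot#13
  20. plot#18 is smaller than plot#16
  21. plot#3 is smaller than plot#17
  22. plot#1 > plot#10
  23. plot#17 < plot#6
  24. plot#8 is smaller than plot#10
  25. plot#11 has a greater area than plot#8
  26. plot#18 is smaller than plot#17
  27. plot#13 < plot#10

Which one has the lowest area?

plot#18

Chaining upward from plot#18: directly above it, plot#13, plot#14, plot#3, plot#17, plot#16, plot#6; then plot#7, plot#8, plot#10, plot#1, plot#19, plot#9; then plot#11.
That covers every other element, and nothing is given below plot#18, so plot#18 is the lowest area.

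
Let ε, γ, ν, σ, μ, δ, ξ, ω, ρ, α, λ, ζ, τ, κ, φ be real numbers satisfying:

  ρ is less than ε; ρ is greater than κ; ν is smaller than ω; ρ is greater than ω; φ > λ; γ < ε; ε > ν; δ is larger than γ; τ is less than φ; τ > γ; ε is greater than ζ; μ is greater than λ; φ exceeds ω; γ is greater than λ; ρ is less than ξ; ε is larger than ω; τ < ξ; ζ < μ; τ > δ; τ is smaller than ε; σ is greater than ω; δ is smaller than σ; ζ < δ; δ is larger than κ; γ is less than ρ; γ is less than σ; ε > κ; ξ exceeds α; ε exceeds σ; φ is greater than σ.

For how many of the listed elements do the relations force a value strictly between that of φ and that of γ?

Chaining upward from γ reaches: δ, ρ, τ, σ, ξ, ε.
Chaining downward from φ reaches: ν, κ, λ, ω, ζ, δ, τ, σ.
Strictly between γ and φ are those in both lists: δ, τ, σ — 3 elements.

3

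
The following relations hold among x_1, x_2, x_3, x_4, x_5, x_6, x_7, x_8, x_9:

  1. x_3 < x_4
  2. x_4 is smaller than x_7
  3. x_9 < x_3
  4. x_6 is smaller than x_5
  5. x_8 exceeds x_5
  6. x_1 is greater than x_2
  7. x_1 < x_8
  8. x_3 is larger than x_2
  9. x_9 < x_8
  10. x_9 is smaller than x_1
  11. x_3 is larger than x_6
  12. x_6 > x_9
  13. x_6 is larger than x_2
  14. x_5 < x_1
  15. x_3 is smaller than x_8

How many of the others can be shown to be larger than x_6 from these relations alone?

The elements the relations force above x_6 are x_3, x_4, x_5, x_7, x_1, x_8 — no chain reaches any other.
That is 6.

6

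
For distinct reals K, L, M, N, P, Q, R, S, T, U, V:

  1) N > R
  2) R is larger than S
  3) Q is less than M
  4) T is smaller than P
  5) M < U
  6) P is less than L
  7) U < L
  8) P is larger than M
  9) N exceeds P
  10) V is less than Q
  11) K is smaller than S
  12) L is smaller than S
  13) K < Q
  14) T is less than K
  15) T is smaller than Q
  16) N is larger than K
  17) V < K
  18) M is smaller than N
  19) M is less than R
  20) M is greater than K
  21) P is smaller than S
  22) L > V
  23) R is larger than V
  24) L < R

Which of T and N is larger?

T < K < Q < M < P < L < S < R < N, by transitivity through K, Q, M, P, L, S, R.
So T < N; N is the larger of the two.

N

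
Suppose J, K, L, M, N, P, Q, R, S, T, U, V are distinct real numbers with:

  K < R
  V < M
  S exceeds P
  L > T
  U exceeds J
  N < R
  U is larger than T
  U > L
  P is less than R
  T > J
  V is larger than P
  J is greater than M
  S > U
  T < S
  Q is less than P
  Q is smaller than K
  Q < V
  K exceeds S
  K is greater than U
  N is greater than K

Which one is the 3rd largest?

Chaining the given pairs: Q < P < V < M < J < T < L < U < S < K < N < R.
The 3rd largest is K.

K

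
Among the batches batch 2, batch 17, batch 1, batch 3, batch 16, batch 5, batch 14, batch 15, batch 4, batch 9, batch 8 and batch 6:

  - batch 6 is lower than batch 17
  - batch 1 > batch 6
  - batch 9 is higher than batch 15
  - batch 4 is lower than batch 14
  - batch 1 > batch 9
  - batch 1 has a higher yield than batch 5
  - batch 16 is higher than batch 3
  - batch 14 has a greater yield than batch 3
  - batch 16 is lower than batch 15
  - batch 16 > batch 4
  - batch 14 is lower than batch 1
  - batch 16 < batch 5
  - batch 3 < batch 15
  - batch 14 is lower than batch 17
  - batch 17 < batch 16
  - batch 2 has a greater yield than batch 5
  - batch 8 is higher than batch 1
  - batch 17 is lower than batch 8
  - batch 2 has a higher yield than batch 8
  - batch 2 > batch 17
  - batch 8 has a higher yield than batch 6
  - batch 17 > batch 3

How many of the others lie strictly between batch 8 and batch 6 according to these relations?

Chaining upward from batch 6 reaches: batch 17, batch 16, batch 15, batch 9, batch 5, batch 1, batch 2.
Chaining downward from batch 8 reaches: batch 3, batch 4, batch 14, batch 17, batch 16, batch 15, batch 9, batch 5, batch 1.
Strictly between batch 6 and batch 8 are those in both lists: batch 17, batch 16, batch 15, batch 9, batch 5, batch 1 — 6 elements.

6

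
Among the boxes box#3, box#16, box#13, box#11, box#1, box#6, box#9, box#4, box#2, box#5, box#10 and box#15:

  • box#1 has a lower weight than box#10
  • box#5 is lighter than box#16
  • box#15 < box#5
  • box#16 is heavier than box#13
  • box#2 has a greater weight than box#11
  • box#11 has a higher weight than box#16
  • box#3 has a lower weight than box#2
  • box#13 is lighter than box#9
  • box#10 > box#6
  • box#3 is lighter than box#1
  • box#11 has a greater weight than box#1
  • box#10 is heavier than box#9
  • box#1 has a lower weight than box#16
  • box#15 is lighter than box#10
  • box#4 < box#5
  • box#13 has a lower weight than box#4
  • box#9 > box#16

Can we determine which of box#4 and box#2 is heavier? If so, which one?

box#2

The relevant relations are box#4 < box#5; box#5 < box#16; box#16 < box#11; box#11 < box#2.
Together: box#4 < box#5 < box#16 < box#11 < box#2.
So box#2 is heavier.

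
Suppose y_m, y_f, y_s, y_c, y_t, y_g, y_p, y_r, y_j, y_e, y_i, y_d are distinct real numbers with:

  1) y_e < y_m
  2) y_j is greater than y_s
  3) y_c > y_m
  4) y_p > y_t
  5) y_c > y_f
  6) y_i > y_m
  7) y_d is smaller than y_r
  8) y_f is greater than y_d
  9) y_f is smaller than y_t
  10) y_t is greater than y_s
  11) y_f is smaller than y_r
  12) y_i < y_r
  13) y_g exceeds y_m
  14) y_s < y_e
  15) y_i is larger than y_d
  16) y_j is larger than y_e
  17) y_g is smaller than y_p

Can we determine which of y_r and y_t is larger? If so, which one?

undetermined

Following every chain through y_t: above y_t we get y_p; below y_t we get y_s, y_d, y_f.
y_r is not reached, and no chain runs the other way from y_r to y_t.
So the given relations leave the order of y_t and y_r undetermined.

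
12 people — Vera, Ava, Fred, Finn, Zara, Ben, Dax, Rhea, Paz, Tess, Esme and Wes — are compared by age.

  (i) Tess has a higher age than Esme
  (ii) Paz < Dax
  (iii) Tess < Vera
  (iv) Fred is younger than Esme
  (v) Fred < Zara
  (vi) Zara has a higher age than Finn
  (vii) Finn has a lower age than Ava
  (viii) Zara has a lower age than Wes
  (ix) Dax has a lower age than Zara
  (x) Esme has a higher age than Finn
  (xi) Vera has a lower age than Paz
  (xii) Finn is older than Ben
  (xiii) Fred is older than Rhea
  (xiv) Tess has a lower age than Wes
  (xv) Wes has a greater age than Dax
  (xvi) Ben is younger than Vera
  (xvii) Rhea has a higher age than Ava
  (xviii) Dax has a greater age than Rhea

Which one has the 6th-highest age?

Tess

The consecutive relations fix a unique order: Ben < Finn < Ava < Rhea < Fred < Esme < Tess < Vera < Paz < Dax < Zara < Wes.
The 6th largest is Tess.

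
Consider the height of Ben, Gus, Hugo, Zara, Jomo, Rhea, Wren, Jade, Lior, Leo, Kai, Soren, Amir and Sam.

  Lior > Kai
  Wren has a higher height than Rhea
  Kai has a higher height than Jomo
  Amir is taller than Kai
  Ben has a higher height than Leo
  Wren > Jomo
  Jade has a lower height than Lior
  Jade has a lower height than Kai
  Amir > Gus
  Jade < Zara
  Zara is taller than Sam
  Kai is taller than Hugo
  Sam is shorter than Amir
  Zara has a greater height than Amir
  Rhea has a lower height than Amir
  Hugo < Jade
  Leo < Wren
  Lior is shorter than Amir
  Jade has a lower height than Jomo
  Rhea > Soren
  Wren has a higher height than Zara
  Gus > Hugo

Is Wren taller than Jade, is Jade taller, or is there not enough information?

Wren

Jade < Jomo and Jomo < Kai give Jade < Kai.
With Kai < Lior: Jade < Jomo < Kai < Lior.
Then Lior < Amir extends the chain to Amir.
Then Amir < Zara extends the chain to Zara.
With Zara < Wren: Jade < Jomo < Kai < Lior < Amir < Zara < Wren.
So Wren is taller.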